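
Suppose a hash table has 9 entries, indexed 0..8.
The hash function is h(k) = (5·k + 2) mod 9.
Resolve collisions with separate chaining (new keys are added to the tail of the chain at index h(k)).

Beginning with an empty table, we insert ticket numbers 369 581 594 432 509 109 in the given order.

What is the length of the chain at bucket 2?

3

Insert 369: h=2, bucket 2 empty → new chain.
Insert 581: h=0, bucket 0 empty → new chain.
Insert 594: h=2, bucket 2 nonempty → append to chain.
Insert 432: h=2, bucket 2 nonempty → append to chain.
Insert 509: h=0, bucket 0 nonempty → append to chain.
Insert 109: h=7, bucket 7 empty → new chain.
Final buckets:
0: 581 -> 509
1: ∅
2: 369 -> 594 -> 432
3: ∅
4: ∅
5: ∅
6: ∅
7: 109
8: ∅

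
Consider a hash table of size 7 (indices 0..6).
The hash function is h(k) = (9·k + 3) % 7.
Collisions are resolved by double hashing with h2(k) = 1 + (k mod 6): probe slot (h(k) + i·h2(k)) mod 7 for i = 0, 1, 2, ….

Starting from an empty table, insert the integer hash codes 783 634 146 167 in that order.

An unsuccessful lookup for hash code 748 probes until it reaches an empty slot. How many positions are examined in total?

783: h=1 → slot 1
634: h=4 → slot 4
146: h=1, h2=3, probe 1,4,0 → slot 0
167: h=1, h2=6, probe 1,0,6 → slot 6
Table: [146, 783, ., ., 634, ., 167]
Lookup 748: h=1, h2=5, probe 1,6,4,2 → slot 2 empty, not found.

4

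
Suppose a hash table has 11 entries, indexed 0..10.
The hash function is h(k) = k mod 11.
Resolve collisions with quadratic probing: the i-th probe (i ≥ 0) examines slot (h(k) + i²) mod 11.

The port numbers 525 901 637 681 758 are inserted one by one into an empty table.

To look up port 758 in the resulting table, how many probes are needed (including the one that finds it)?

5

525: h=8 -> slot 8
901: h=10 -> slot 10
637: h=10, probe 10,0 -> slot 0
681: h=10, probe 10,0,3 -> slot 3
758: h=10, probe 10,0,3,8,4 -> slot 4
Table: [637, _, _, 681, 758, _, _, _, 525, _, 901]
Lookup 758: h=10, probe 10,0,3,8,4 → found at 4.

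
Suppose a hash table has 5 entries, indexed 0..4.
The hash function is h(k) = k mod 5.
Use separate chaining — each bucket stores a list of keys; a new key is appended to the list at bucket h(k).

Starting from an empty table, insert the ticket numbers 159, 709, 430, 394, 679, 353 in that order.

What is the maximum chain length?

Insert 159: h=4, bucket 4 empty -> new chain.
Insert 709: h=4, bucket 4 nonempty -> append to chain.
Insert 430: h=0, bucket 0 empty -> new chain.
Insert 394: h=4, bucket 4 nonempty -> append to chain.
Insert 679: h=4, bucket 4 nonempty -> append to chain.
Insert 353: h=3, bucket 3 empty -> new chain.
Final buckets:
0: 430
1: -
2: -
3: 353
4: 159 -> 709 -> 394 -> 679

4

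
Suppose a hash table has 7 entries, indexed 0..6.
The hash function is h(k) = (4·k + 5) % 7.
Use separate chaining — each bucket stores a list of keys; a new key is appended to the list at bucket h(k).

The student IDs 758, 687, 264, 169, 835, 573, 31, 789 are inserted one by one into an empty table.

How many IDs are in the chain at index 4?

2

758 -> bucket 6
687 -> bucket 2
264 -> bucket 4
169 -> bucket 2 (collision)
835 -> bucket 6 (collision)
573 -> bucket 1
31 -> bucket 3
789 -> bucket 4 (collision)
Final buckets:
0: _
1: 573
2: 687 -> 169
3: 31
4: 264 -> 789
5: _
6: 758 -> 835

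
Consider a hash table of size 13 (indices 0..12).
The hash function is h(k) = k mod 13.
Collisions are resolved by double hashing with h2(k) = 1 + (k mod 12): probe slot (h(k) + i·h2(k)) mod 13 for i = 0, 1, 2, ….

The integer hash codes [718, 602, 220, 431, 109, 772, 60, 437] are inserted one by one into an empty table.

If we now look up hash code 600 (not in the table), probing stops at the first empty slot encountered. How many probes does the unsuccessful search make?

718: h=3 -> slot 3
602: h=4 -> slot 4
220: h=12 -> slot 12
431: h=2 -> slot 2
109: h=5 -> slot 5
772: h=5, h2=5, probe 5,10 -> slot 10
60: h=8 -> slot 8
437: h=8, h2=6, probe 8,1 -> slot 1
Table: [_, 437, 431, 718, 602, 109, _, _, 60, _, 772, _, 220]
Lookup 600: h=2, h2=1, probe 2,3,4,5,6 → slot 6 empty, not found.

5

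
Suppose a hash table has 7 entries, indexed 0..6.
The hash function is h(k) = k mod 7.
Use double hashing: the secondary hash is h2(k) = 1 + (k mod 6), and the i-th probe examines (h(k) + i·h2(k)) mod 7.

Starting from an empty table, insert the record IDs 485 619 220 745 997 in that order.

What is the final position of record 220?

Insert 485: h=2, slot 2 empty => index 2.
Insert 619: h=3, slot 3 empty => index 3.
Insert 220: h=3, h2=5, slot 3 occupied => index 1.
Insert 745: h=3, h2=2, slot 3 occupied => index 5.
Insert 997: h=3, h2=2, slots 3,5 occupied => index 0.
Table: [997, 220, 485, 619, ., 745, .]

1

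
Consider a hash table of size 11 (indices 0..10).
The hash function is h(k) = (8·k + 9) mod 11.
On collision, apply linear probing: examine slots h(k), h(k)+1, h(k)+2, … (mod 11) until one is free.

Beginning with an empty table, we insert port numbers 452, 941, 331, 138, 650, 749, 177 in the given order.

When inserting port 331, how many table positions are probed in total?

2

Insert 452: h=6, slot 6 empty → index 6.
Insert 941: h=2, slot 2 empty → index 2.
Insert 331: h=6, slot 6 occupied → index 7.
Insert 138: h=2, slot 2 occupied → index 3.
Insert 650: h=6, slots 6,7 occupied → index 8.
Insert 749: h=6, slots 6,7,8 occupied → index 9.
Insert 177: h=6, slots 6,7,8,9 occupied → index 10.
Table: [—, —, 941, 138, —, —, 452, 331, 650, 749, 177]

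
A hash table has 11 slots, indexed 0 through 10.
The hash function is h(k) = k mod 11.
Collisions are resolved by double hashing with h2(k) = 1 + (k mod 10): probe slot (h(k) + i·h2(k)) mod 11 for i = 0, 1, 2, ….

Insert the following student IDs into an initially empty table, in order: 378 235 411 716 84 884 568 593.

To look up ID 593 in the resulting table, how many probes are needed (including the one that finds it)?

2

378 hashes to 4; slot 4 is free → place at 4.
235 hashes to 4, h2=6; 4 taken → place at 10.
411 hashes to 4, h2=2; 4 taken → place at 6.
716 hashes to 1; slot 1 is free → place at 1.
84 hashes to 7; slot 7 is free → place at 7.
884 hashes to 4, h2=5; 4 taken → place at 9.
568 hashes to 7, h2=9; 7 taken → place at 5.
593 hashes to 10, h2=4; 10 taken → place at 3.
Table: [-, 716, -, 593, 378, 568, 411, 84, -, 884, 235]
Lookup 593: h=10, h2=4, probe 10,3 → found at 3.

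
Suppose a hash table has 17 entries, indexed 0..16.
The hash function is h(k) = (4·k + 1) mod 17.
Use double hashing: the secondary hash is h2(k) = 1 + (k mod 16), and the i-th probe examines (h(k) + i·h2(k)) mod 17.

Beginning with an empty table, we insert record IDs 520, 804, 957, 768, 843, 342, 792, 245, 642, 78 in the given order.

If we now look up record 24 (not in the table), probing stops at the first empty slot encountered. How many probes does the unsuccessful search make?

520 hashes to 7; slot 7 is free → place at 7.
804 hashes to 4; slot 4 is free → place at 4.
957 hashes to 4, h2=14; 4 taken → place at 1.
768 hashes to 13; slot 13 is free → place at 13.
843 hashes to 7, h2=12; 7 taken → place at 2.
342 hashes to 9; slot 9 is free → place at 9.
792 hashes to 7, h2=9; 7 taken → place at 16.
245 hashes to 12; slot 12 is free → place at 12.
642 hashes to 2, h2=3; 2 taken → place at 5.
78 hashes to 7, h2=15; 7,5 taken → place at 3.
Table: [—, 957, 843, 78, 804, 642, —, 520, —, 342, —, —, 245, 768, —, —, 792]
Lookup 24: h=12, h2=9, probe 12,4,13,5,14 → slot 14 empty, not found.

5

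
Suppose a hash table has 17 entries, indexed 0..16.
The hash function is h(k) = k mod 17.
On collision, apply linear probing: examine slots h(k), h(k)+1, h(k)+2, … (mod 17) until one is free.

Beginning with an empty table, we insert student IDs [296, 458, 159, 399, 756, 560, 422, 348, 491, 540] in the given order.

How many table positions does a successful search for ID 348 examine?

3

Insert 296: h=7, slot 7 empty => index 7.
Insert 458: h=16, slot 16 empty => index 16.
Insert 159: h=6, slot 6 empty => index 6.
Insert 399: h=8, slot 8 empty => index 8.
Insert 756: h=8, slot 8 occupied => index 9.
Insert 560: h=16, slot 16 occupied => index 0.
Insert 422: h=14, slot 14 empty => index 14.
Insert 348: h=8, slots 8,9 occupied => index 10.
Insert 491: h=15, slot 15 empty => index 15.
Insert 540: h=13, slot 13 empty => index 13.
Table: [560, ., ., ., ., ., 159, 296, 399, 756, 348, ., ., 540, 422, 491, 458]
Lookup 348: h=8, probe 8,9,10 → found at 10.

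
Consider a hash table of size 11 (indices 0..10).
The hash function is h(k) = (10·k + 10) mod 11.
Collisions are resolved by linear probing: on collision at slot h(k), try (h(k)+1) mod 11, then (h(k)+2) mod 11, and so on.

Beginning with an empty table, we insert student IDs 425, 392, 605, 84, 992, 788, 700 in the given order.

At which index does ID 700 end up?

7

Insert 425: h=3, slot 3 empty => index 3.
Insert 392: h=3, slot 3 occupied => index 4.
Insert 605: h=10, slot 10 empty => index 10.
Insert 84: h=3, slots 3,4 occupied => index 5.
Insert 992: h=8, slot 8 empty => index 8.
Insert 788: h=3, slots 3,4,5 occupied => index 6.
Insert 700: h=3, slots 3,4,5,6 occupied => index 7.
Table: [∅, ∅, ∅, 425, 392, 84, 788, 700, 992, ∅, 605]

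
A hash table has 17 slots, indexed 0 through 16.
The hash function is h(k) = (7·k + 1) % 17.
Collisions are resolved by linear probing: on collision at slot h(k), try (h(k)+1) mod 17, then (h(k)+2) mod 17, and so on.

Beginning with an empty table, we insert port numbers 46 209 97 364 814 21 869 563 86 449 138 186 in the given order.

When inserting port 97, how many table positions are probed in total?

2

46: h=0 => slot 0
209: h=2 => slot 2
97: h=0, probe 0,1 => slot 1
364: h=16 => slot 16
814: h=4 => slot 4
21: h=12 => slot 12
869: h=15 => slot 15
563: h=15, probe 15,16,0,1,2,3 => slot 3
86: h=8 => slot 8
449: h=16, probe 16,0,1,2,3,4,5 => slot 5
138: h=15, probe 15,16,0,1,2,3,4,5,6 => slot 6
186: h=11 => slot 11
Table: [46, 97, 209, 563, 814, 449, 138, —, 86, —, —, 186, 21, —, —, 869, 364]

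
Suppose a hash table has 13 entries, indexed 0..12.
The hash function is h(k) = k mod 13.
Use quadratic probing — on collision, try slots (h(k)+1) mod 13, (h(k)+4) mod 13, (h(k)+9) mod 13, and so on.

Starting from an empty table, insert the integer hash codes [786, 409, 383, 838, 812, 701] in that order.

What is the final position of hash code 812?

9

Insert 786: h=6, slot 6 empty -> index 6.
Insert 409: h=6, slot 6 occupied -> index 7.
Insert 383: h=6, slots 6,7 occupied -> index 10.
Insert 838: h=6, slots 6,7,10 occupied -> index 2.
Insert 812: h=6, slots 6,7,10,2 occupied -> index 9.
Insert 701: h=12, slot 12 empty -> index 12.
Table: [_, _, 838, _, _, _, 786, 409, _, 812, 383, _, 701]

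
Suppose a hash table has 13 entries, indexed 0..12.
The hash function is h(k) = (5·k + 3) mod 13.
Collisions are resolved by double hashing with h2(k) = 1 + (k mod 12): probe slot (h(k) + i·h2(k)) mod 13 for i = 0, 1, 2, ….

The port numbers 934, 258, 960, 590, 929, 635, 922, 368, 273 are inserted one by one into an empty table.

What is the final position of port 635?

5

934: h=6 -> slot 6
258: h=6, h2=7, probe 6,0 -> slot 0
960: h=6, h2=1, probe 6,7 -> slot 7
590: h=2 -> slot 2
929: h=7, h2=6, probe 7,0,6,12 -> slot 12
635: h=6, h2=12, probe 6,5 -> slot 5
922: h=11 -> slot 11
368: h=10 -> slot 10
273: h=3 -> slot 3
Table: [258, _, 590, 273, _, 635, 934, 960, _, _, 368, 922, 929]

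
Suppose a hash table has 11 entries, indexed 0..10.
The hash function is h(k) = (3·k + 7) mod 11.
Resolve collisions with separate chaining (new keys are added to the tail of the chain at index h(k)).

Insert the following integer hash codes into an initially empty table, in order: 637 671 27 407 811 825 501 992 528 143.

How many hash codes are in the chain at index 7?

5

Insert 637: h=4, bucket 4 empty → new chain.
Insert 671: h=7, bucket 7 empty → new chain.
Insert 27: h=0, bucket 0 empty → new chain.
Insert 407: h=7, bucket 7 nonempty → append to chain.
Insert 811: h=9, bucket 9 empty → new chain.
Insert 825: h=7, bucket 7 nonempty → append to chain.
Insert 501: h=3, bucket 3 empty → new chain.
Insert 992: h=2, bucket 2 empty → new chain.
Insert 528: h=7, bucket 7 nonempty → append to chain.
Insert 143: h=7, bucket 7 nonempty → append to chain.
Final buckets:
0: 27
1: _
2: 992
3: 501
4: 637
5: _
6: _
7: 671 -> 407 -> 825 -> 528 -> 143
8: _
9: 811
10: _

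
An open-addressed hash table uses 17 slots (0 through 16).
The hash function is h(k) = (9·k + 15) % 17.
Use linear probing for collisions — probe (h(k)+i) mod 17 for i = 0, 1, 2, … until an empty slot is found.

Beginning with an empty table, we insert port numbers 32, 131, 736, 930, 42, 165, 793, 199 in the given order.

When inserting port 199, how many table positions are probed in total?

4

32: h=14 → slot 14
131: h=4 → slot 4
736: h=9 → slot 9
930: h=4, probe 4,5 → slot 5
42: h=2 → slot 2
165: h=4, probe 4,5,6 → slot 6
793: h=12 → slot 12
199: h=4, probe 4,5,6,7 → slot 7
Table: [., ., 42, ., 131, 930, 165, 199, ., 736, ., ., 793, ., 32, ., .]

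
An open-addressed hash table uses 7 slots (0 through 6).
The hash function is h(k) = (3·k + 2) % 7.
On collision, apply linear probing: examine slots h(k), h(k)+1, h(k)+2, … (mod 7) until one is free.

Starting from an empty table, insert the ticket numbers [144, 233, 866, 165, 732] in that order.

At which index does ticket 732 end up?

4

Insert 144: h=0, slot 0 empty => index 0.
Insert 233: h=1, slot 1 empty => index 1.
Insert 866: h=3, slot 3 empty => index 3.
Insert 165: h=0, slots 0,1 occupied => index 2.
Insert 732: h=0, slots 0,1,2,3 occupied => index 4.
Table: [144, 233, 165, 866, 732, -, -]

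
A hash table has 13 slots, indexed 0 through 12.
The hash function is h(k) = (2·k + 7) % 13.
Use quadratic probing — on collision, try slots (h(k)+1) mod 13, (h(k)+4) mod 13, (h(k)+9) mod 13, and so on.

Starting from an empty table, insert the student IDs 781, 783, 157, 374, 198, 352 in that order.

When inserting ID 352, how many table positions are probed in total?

781: h=9 => slot 9
783: h=0 => slot 0
157: h=9, probe 9,10 => slot 10
374: h=1 => slot 1
198: h=0, probe 0,1,4 => slot 4
352: h=9, probe 9,10,0,5 => slot 5
Table: [783, 374, ∅, ∅, 198, 352, ∅, ∅, ∅, 781, 157, ∅, ∅]

4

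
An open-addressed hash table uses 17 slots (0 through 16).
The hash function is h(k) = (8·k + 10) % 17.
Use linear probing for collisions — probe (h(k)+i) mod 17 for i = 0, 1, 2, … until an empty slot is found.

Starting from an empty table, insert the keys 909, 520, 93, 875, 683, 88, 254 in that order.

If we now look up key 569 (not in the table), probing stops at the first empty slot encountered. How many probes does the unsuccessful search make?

909: h=6 → slot 6
520: h=5 → slot 5
93: h=6, probe 6,7 → slot 7
875: h=6, probe 6,7,8 → slot 8
683: h=0 → slot 0
88: h=0, probe 0,1 → slot 1
254: h=2 → slot 2
Table: [683, 88, 254, -, -, 520, 909, 93, 875, -, -, -, -, -, -, -, -]
Lookup 569: h=6, probe 6,7,8,9 → slot 9 empty, not found.

4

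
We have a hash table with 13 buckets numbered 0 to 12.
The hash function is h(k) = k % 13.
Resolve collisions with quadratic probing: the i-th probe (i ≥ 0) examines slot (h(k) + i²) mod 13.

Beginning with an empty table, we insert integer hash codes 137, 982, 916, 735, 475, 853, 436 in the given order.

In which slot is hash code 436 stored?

10

137 hashes to 7; slot 7 is free => place at 7.
982 hashes to 7; 7 taken => place at 8.
916 hashes to 6; slot 6 is free => place at 6.
735 hashes to 7; 7,8 taken => place at 11.
475 hashes to 7; 7,8,11 taken => place at 3.
853 hashes to 8; 8 taken => place at 9.
436 hashes to 7; 7,8,11,3 taken => place at 10.
Table: [—, —, —, 475, —, —, 916, 137, 982, 853, 436, 735, —]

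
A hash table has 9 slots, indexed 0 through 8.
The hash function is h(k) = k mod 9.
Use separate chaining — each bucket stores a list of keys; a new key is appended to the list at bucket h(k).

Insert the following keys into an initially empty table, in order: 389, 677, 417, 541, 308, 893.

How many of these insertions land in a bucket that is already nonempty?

389 -> bucket 2
677 -> bucket 2 (collision)
417 -> bucket 3
541 -> bucket 1
308 -> bucket 2 (collision)
893 -> bucket 2 (collision)
Final buckets:
0: .
1: 541
2: 389 -> 677 -> 308 -> 893
3: 417
4: .
5: .
6: .
7: .
8: .

3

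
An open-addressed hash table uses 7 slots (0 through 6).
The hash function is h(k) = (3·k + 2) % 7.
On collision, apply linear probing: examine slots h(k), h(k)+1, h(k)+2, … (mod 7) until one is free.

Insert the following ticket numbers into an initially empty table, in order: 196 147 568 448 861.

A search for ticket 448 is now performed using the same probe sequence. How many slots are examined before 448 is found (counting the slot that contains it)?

196 hashes to 2; slot 2 is free → place at 2.
147 hashes to 2; 2 taken → place at 3.
568 hashes to 5; slot 5 is free → place at 5.
448 hashes to 2; 2,3 taken → place at 4.
861 hashes to 2; 2,3,4,5 taken → place at 6.
Table: [—, —, 196, 147, 448, 568, 861]
Lookup 448: h=2, probe 2,3,4 → found at 4.

3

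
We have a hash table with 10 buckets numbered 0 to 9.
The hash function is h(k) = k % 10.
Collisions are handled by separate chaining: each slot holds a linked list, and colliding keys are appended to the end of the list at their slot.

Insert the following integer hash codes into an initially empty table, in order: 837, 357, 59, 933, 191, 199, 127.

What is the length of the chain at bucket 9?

Insert 837: h=7, bucket 7 empty → new chain.
Insert 357: h=7, bucket 7 nonempty → append to chain.
Insert 59: h=9, bucket 9 empty → new chain.
Insert 933: h=3, bucket 3 empty → new chain.
Insert 191: h=1, bucket 1 empty → new chain.
Insert 199: h=9, bucket 9 nonempty → append to chain.
Insert 127: h=7, bucket 7 nonempty → append to chain.
Final buckets:
0: .
1: 191
2: .
3: 933
4: .
5: .
6: .
7: 837 -> 357 -> 127
8: .
9: 59 -> 199

2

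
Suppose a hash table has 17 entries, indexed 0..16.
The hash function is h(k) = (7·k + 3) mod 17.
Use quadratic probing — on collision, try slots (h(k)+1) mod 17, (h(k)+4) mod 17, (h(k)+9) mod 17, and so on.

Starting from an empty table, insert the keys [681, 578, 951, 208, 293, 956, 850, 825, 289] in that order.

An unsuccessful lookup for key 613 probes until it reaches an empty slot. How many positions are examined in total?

2

681 hashes to 10; slot 10 is free → place at 10.
578 hashes to 3; slot 3 is free → place at 3.
951 hashes to 13; slot 13 is free → place at 13.
208 hashes to 14; slot 14 is free → place at 14.
293 hashes to 14; 14 taken → place at 15.
956 hashes to 14; 14,15 taken → place at 1.
850 hashes to 3; 3 taken → place at 4.
825 hashes to 15; 15 taken → place at 16.
289 hashes to 3; 3,4 taken → place at 7.
Table: [∅, 956, ∅, 578, 850, ∅, ∅, 289, ∅, ∅, 681, ∅, ∅, 951, 208, 293, 825]
Lookup 613: h=10, probe 10,11 → slot 11 empty, not found.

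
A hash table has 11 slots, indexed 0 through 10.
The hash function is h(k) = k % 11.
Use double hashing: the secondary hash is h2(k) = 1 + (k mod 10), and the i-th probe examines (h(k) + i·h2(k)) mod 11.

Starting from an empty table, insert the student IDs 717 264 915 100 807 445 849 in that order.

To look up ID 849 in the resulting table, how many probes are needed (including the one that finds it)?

717 hashes to 2; slot 2 is free -> place at 2.
264 hashes to 0; slot 0 is free -> place at 0.
915 hashes to 2, h2=6; 2 taken -> place at 8.
100 hashes to 1; slot 1 is free -> place at 1.
807 hashes to 4; slot 4 is free -> place at 4.
445 hashes to 5; slot 5 is free -> place at 5.
849 hashes to 2, h2=10; 2,1,0 taken -> place at 10.
Table: [264, 100, 717, -, 807, 445, -, -, 915, -, 849]
Lookup 849: h=2, h2=10, probe 2,1,0,10 → found at 10.

4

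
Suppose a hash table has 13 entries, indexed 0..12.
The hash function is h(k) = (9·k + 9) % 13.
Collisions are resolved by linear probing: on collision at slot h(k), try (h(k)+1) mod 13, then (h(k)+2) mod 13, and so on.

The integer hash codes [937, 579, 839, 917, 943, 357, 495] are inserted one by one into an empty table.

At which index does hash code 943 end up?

10

937 hashes to 5; slot 5 is free => place at 5.
579 hashes to 7; slot 7 is free => place at 7.
839 hashes to 7; 7 taken => place at 8.
917 hashes to 7; 7,8 taken => place at 9.
943 hashes to 7; 7,8,9 taken => place at 10.
357 hashes to 11; slot 11 is free => place at 11.
495 hashes to 5; 5 taken => place at 6.
Table: [-, -, -, -, -, 937, 495, 579, 839, 917, 943, 357, -]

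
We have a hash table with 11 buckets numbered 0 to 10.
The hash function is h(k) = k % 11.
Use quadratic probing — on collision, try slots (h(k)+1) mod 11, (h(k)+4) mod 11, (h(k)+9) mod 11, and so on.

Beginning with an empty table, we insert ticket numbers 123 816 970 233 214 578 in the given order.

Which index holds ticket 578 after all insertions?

7

Insert 123: h=2, slot 2 empty → index 2.
Insert 816: h=2, slot 2 occupied → index 3.
Insert 970: h=2, slots 2,3 occupied → index 6.
Insert 233: h=2, slots 2,3,6 occupied → index 0.
Insert 214: h=5, slot 5 empty → index 5.
Insert 578: h=6, slot 6 occupied → index 7.
Table: [233, —, 123, 816, —, 214, 970, 578, —, —, —]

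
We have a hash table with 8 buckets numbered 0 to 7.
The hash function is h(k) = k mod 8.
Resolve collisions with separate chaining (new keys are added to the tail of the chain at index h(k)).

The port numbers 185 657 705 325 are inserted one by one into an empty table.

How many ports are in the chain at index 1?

3

185 -> bucket 1
657 -> bucket 1 (collision)
705 -> bucket 1 (collision)
325 -> bucket 5
Final buckets:
0: ∅
1: 185 -> 657 -> 705
2: ∅
3: ∅
4: ∅
5: 325
6: ∅
7: ∅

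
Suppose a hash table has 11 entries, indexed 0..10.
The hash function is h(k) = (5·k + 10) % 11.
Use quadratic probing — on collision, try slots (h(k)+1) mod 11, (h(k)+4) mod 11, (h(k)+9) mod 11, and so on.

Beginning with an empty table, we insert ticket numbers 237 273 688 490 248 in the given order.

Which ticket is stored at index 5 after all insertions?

490

237: h=7 → slot 7
273: h=0 → slot 0
688: h=7, probe 7,8 → slot 8
490: h=7, probe 7,8,0,5 → slot 5
248: h=7, probe 7,8,0,5,1 → slot 1
Table: [273, 248, ∅, ∅, ∅, 490, ∅, 237, 688, ∅, ∅]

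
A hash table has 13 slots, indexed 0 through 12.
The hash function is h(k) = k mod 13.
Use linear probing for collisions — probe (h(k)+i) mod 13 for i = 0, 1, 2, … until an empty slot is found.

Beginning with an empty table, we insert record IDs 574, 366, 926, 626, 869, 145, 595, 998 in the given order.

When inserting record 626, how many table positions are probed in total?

574 hashes to 2; slot 2 is free → place at 2.
366 hashes to 2; 2 taken → place at 3.
926 hashes to 3; 3 taken → place at 4.
626 hashes to 2; 2,3,4 taken → place at 5.
869 hashes to 11; slot 11 is free → place at 11.
145 hashes to 2; 2,3,4,5 taken → place at 6.
595 hashes to 10; slot 10 is free → place at 10.
998 hashes to 10; 10,11 taken → place at 12.
Table: [., ., 574, 366, 926, 626, 145, ., ., ., 595, 869, 998]

4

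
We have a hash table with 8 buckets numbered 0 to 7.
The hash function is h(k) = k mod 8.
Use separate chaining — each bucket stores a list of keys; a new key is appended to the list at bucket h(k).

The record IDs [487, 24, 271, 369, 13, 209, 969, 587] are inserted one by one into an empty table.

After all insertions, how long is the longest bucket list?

487 → bucket 7
24 → bucket 0
271 → bucket 7 (collision)
369 → bucket 1
13 → bucket 5
209 → bucket 1 (collision)
969 → bucket 1 (collision)
587 → bucket 3
Final buckets:
0: 24
1: 369 -> 209 -> 969
2: _
3: 587
4: _
5: 13
6: _
7: 487 -> 271

3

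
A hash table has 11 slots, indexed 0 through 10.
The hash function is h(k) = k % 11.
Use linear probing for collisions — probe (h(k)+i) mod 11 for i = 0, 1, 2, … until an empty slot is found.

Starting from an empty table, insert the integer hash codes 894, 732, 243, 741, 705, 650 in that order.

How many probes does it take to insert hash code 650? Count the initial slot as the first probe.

Insert 894: h=3, slot 3 empty → index 3.
Insert 732: h=6, slot 6 empty → index 6.
Insert 243: h=1, slot 1 empty → index 1.
Insert 741: h=4, slot 4 empty → index 4.
Insert 705: h=1, slot 1 occupied → index 2.
Insert 650: h=1, slots 1,2,3,4 occupied → index 5.
Table: [., 243, 705, 894, 741, 650, 732, ., ., ., .]

5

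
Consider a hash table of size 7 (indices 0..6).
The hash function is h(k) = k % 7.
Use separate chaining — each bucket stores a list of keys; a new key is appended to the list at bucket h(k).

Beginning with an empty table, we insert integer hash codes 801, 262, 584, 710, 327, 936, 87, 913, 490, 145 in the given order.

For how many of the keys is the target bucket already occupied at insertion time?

801 -> bucket 3
262 -> bucket 3 (collision)
584 -> bucket 3 (collision)
710 -> bucket 3 (collision)
327 -> bucket 5
936 -> bucket 5 (collision)
87 -> bucket 3 (collision)
913 -> bucket 3 (collision)
490 -> bucket 0
145 -> bucket 5 (collision)
Final buckets:
0: 490
1: _
2: _
3: 801 -> 262 -> 584 -> 710 -> 87 -> 913
4: _
5: 327 -> 936 -> 145
6: _

7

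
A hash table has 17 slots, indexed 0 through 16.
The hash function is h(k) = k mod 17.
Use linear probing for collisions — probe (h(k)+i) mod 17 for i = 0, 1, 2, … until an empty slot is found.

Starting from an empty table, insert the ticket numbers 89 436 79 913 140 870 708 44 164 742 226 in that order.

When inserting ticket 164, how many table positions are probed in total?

89: h=4 => slot 4
436: h=11 => slot 11
79: h=11, probe 11,12 => slot 12
913: h=12, probe 12,13 => slot 13
140: h=4, probe 4,5 => slot 5
870: h=3 => slot 3
708: h=11, probe 11,12,13,14 => slot 14
44: h=10 => slot 10
164: h=11, probe 11,12,13,14,15 => slot 15
742: h=11, probe 11,12,13,14,15,16 => slot 16
226: h=5, probe 5,6 => slot 6
Table: [-, -, -, 870, 89, 140, 226, -, -, -, 44, 436, 79, 913, 708, 164, 742]

5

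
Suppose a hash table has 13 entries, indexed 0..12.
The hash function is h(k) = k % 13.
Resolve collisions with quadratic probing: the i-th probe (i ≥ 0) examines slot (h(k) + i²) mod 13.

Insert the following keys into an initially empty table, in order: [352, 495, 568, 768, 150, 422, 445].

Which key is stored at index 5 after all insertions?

768

352 hashes to 1; slot 1 is free -> place at 1.
495 hashes to 1; 1 taken -> place at 2.
568 hashes to 9; slot 9 is free -> place at 9.
768 hashes to 1; 1,2 taken -> place at 5.
150 hashes to 7; slot 7 is free -> place at 7.
422 hashes to 6; slot 6 is free -> place at 6.
445 hashes to 3; slot 3 is free -> place at 3.
Table: [∅, 352, 495, 445, ∅, 768, 422, 150, ∅, 568, ∅, ∅, ∅]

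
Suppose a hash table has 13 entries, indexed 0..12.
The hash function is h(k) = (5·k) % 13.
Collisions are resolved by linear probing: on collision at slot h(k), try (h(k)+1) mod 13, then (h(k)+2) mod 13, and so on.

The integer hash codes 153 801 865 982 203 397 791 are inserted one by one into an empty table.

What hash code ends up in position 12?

Insert 153: h=11, slot 11 empty → index 11.
Insert 801: h=1, slot 1 empty → index 1.
Insert 865: h=9, slot 9 empty → index 9.
Insert 982: h=9, slot 9 occupied → index 10.
Insert 203: h=1, slot 1 occupied → index 2.
Insert 397: h=9, slots 9,10,11 occupied → index 12.
Insert 791: h=3, slot 3 empty → index 3.
Table: [., 801, 203, 791, ., ., ., ., ., 865, 982, 153, 397]

397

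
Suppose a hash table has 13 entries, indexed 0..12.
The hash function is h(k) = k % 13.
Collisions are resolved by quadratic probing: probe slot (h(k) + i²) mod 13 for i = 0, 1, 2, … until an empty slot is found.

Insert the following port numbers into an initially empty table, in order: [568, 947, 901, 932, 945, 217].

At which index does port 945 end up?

0

Insert 568: h=9, slot 9 empty -> index 9.
Insert 947: h=11, slot 11 empty -> index 11.
Insert 901: h=4, slot 4 empty -> index 4.
Insert 932: h=9, slot 9 occupied -> index 10.
Insert 945: h=9, slots 9,10 occupied -> index 0.
Insert 217: h=9, slots 9,10,0 occupied -> index 5.
Table: [945, —, —, —, 901, 217, —, —, —, 568, 932, 947, —]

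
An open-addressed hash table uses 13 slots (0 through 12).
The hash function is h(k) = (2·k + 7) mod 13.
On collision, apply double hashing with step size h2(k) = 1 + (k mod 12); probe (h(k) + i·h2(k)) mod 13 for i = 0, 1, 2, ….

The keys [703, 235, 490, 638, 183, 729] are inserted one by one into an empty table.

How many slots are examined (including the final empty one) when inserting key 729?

703: h=9 → slot 9
235: h=9, h2=8, probe 9,4 → slot 4
490: h=12 → slot 12
638: h=9, h2=3, probe 9,12,2 → slot 2
183: h=9, h2=4, probe 9,0 → slot 0
729: h=9, h2=10, probe 9,6 → slot 6
Table: [183, —, 638, —, 235, —, 729, —, —, 703, —, —, 490]

2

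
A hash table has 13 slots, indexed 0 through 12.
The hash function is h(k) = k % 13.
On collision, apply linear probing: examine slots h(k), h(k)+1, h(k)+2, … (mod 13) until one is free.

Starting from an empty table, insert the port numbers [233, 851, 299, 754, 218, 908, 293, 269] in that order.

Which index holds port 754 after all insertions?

233: h=12 → slot 12
851: h=6 → slot 6
299: h=0 → slot 0
754: h=0, probe 0,1 → slot 1
218: h=10 → slot 10
908: h=11 → slot 11
293: h=7 → slot 7
269: h=9 → slot 9
Table: [299, 754, _, _, _, _, 851, 293, _, 269, 218, 908, 233]

1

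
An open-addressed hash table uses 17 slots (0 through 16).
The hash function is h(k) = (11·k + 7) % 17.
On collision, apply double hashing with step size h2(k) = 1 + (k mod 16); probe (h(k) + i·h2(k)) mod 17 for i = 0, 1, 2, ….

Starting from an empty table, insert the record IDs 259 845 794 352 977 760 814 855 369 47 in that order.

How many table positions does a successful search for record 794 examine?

259 hashes to 0; slot 0 is free → place at 0.
845 hashes to 3; slot 3 is free → place at 3.
794 hashes to 3, h2=11; 3 taken → place at 14.
352 hashes to 3, h2=1; 3 taken → place at 4.
977 hashes to 10; slot 10 is free → place at 10.
760 hashes to 3, h2=9; 3 taken → place at 12.
814 hashes to 2; slot 2 is free → place at 2.
855 hashes to 11; slot 11 is free → place at 11.
369 hashes to 3, h2=2; 3 taken → place at 5.
47 hashes to 14, h2=16; 14 taken → place at 13.
Table: [259, ., 814, 845, 352, 369, ., ., ., ., 977, 855, 760, 47, 794, ., .]
Lookup 794: h=3, h2=11, probe 3,14 → found at 14.

2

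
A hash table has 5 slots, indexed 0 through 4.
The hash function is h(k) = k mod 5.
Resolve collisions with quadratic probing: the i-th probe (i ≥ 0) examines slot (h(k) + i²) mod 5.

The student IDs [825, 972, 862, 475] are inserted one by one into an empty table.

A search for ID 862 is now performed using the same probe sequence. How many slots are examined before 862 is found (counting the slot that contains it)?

Insert 825: h=0, slot 0 empty → index 0.
Insert 972: h=2, slot 2 empty → index 2.
Insert 862: h=2, slot 2 occupied → index 3.
Insert 475: h=0, slot 0 occupied → index 1.
Table: [825, 475, 972, 862, -]
Lookup 862: h=2, probe 2,3 → found at 3.

2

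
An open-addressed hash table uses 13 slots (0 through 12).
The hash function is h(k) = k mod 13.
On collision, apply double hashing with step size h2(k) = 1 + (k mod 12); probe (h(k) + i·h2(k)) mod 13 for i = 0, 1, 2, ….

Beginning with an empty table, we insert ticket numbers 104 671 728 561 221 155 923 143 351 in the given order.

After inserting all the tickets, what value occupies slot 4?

104 hashes to 0; slot 0 is free -> place at 0.
671 hashes to 8; slot 8 is free -> place at 8.
728 hashes to 0, h2=9; 0 taken -> place at 9.
561 hashes to 2; slot 2 is free -> place at 2.
221 hashes to 0, h2=6; 0 taken -> place at 6.
155 hashes to 12; slot 12 is free -> place at 12.
923 hashes to 0, h2=12; 0,12 taken -> place at 11.
143 hashes to 0, h2=12; 0,12,11 taken -> place at 10.
351 hashes to 0, h2=4; 0 taken -> place at 4.
Table: [104, —, 561, —, 351, —, 221, —, 671, 728, 143, 923, 155]

351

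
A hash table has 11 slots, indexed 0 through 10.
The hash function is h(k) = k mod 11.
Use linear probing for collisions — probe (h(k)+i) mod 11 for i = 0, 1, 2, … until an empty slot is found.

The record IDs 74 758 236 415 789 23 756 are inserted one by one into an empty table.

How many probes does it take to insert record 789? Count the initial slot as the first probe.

4

74: h=8 => slot 8
758: h=10 => slot 10
236: h=5 => slot 5
415: h=8, probe 8,9 => slot 9
789: h=8, probe 8,9,10,0 => slot 0
23: h=1 => slot 1
756: h=8, probe 8,9,10,0,1,2 => slot 2
Table: [789, 23, 756, _, _, 236, _, _, 74, 415, 758]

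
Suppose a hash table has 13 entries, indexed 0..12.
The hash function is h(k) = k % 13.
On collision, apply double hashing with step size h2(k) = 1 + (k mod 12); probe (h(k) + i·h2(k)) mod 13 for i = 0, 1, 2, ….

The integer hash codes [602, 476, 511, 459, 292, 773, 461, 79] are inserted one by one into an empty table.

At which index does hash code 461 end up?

602: h=4 -> slot 4
476: h=8 -> slot 8
511: h=4, h2=8, probe 4,12 -> slot 12
459: h=4, h2=4, probe 4,8,12,3 -> slot 3
292: h=6 -> slot 6
773: h=6, h2=6, probe 6,12,5 -> slot 5
461: h=6, h2=6, probe 6,12,5,11 -> slot 11
79: h=1 -> slot 1
Table: [., 79, ., 459, 602, 773, 292, ., 476, ., ., 461, 511]

11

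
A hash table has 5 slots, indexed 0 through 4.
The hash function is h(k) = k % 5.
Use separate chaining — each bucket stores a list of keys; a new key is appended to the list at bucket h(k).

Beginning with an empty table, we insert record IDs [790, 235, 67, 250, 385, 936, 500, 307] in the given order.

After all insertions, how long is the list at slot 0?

Insert 790: h=0, bucket 0 empty -> new chain.
Insert 235: h=0, bucket 0 nonempty -> append to chain.
Insert 67: h=2, bucket 2 empty -> new chain.
Insert 250: h=0, bucket 0 nonempty -> append to chain.
Insert 385: h=0, bucket 0 nonempty -> append to chain.
Insert 936: h=1, bucket 1 empty -> new chain.
Insert 500: h=0, bucket 0 nonempty -> append to chain.
Insert 307: h=2, bucket 2 nonempty -> append to chain.
Final buckets:
0: 790 -> 235 -> 250 -> 385 -> 500
1: 936
2: 67 -> 307
3: —
4: —

5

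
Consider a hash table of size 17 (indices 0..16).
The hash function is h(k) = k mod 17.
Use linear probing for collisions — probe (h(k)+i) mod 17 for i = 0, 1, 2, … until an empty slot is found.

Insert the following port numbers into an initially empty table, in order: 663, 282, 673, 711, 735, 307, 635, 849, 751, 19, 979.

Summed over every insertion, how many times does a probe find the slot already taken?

663 hashes to 0; slot 0 is free => place at 0.
282 hashes to 10; slot 10 is free => place at 10.
673 hashes to 10; 10 taken => place at 11.
711 hashes to 14; slot 14 is free => place at 14.
735 hashes to 4; slot 4 is free => place at 4.
307 hashes to 1; slot 1 is free => place at 1.
635 hashes to 6; slot 6 is free => place at 6.
849 hashes to 16; slot 16 is free => place at 16.
751 hashes to 3; slot 3 is free => place at 3.
19 hashes to 2; slot 2 is free => place at 2.
979 hashes to 10; 10,11 taken => place at 12.
Table: [663, 307, 19, 751, 735, -, 635, -, -, -, 282, 673, 979, -, 711, -, 849]

3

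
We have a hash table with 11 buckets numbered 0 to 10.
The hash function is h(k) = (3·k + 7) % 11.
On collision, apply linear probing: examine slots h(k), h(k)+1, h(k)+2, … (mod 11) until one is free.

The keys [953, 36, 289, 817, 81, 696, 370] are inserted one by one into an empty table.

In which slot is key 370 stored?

953 hashes to 6; slot 6 is free -> place at 6.
36 hashes to 5; slot 5 is free -> place at 5.
289 hashes to 5; 5,6 taken -> place at 7.
817 hashes to 5; 5,6,7 taken -> place at 8.
81 hashes to 8; 8 taken -> place at 9.
696 hashes to 5; 5,6,7,8,9 taken -> place at 10.
370 hashes to 6; 6,7,8,9,10 taken -> place at 0.
Table: [370, ., ., ., ., 36, 953, 289, 817, 81, 696]

0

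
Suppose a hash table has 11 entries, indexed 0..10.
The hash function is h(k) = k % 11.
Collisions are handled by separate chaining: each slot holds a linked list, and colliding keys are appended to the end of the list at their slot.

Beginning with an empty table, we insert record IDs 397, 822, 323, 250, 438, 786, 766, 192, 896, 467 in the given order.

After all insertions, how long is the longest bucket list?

Insert 397: h=1, bucket 1 empty -> new chain.
Insert 822: h=8, bucket 8 empty -> new chain.
Insert 323: h=4, bucket 4 empty -> new chain.
Insert 250: h=8, bucket 8 nonempty -> append to chain.
Insert 438: h=9, bucket 9 empty -> new chain.
Insert 786: h=5, bucket 5 empty -> new chain.
Insert 766: h=7, bucket 7 empty -> new chain.
Insert 192: h=5, bucket 5 nonempty -> append to chain.
Insert 896: h=5, bucket 5 nonempty -> append to chain.
Insert 467: h=5, bucket 5 nonempty -> append to chain.
Final buckets:
0: .
1: 397
2: .
3: .
4: 323
5: 786 -> 192 -> 896 -> 467
6: .
7: 766
8: 822 -> 250
9: 438
10: .

4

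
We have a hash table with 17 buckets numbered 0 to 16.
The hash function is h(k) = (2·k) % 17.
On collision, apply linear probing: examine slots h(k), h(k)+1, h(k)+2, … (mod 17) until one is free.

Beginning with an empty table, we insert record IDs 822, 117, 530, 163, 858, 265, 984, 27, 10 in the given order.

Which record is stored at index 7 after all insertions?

10

822: h=12 => slot 12
117: h=13 => slot 13
530: h=6 => slot 6
163: h=3 => slot 3
858: h=16 => slot 16
265: h=3, probe 3,4 => slot 4
984: h=13, probe 13,14 => slot 14
27: h=3, probe 3,4,5 => slot 5
10: h=3, probe 3,4,5,6,7 => slot 7
Table: [_, _, _, 163, 265, 27, 530, 10, _, _, _, _, 822, 117, 984, _, 858]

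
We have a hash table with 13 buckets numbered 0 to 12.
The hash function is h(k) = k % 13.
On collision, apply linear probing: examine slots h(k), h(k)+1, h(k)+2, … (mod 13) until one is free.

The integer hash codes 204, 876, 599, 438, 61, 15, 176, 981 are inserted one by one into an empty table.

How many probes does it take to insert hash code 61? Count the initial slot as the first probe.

204: h=9 → slot 9
876: h=5 → slot 5
599: h=1 → slot 1
438: h=9, probe 9,10 → slot 10
61: h=9, probe 9,10,11 → slot 11
15: h=2 → slot 2
176: h=7 → slot 7
981: h=6 → slot 6
Table: [., 599, 15, ., ., 876, 981, 176, ., 204, 438, 61, .]

3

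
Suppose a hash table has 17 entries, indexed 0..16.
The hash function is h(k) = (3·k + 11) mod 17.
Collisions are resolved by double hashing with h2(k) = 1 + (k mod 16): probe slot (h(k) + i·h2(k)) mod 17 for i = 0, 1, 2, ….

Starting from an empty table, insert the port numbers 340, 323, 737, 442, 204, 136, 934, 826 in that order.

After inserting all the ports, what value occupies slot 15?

340: h=11 → slot 11
323: h=11, h2=4, probe 11,15 → slot 15
737: h=12 → slot 12
442: h=11, h2=11, probe 11,5 → slot 5
204: h=11, h2=13, probe 11,7 → slot 7
136: h=11, h2=9, probe 11,3 → slot 3
934: h=8 → slot 8
826: h=7, h2=11, probe 7,1 → slot 1
Table: [_, 826, _, 136, _, 442, _, 204, 934, _, _, 340, 737, _, _, 323, _]

323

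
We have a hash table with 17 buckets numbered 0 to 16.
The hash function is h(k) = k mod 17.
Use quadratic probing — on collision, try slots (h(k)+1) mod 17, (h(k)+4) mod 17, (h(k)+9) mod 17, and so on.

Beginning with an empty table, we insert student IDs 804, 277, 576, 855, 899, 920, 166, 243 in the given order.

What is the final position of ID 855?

Insert 804: h=5, slot 5 empty -> index 5.
Insert 277: h=5, slot 5 occupied -> index 6.
Insert 576: h=15, slot 15 empty -> index 15.
Insert 855: h=5, slots 5,6 occupied -> index 9.
Insert 899: h=15, slot 15 occupied -> index 16.
Insert 920: h=2, slot 2 empty -> index 2.
Insert 166: h=13, slot 13 empty -> index 13.
Insert 243: h=5, slots 5,6,9 occupied -> index 14.
Table: [_, _, 920, _, _, 804, 277, _, _, 855, _, _, _, 166, 243, 576, 899]

9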